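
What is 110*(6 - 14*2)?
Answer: -2420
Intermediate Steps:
110*(6 - 14*2) = 110*(6 - 28) = 110*(-22) = -2420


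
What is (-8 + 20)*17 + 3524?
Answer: 3728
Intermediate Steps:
(-8 + 20)*17 + 3524 = 12*17 + 3524 = 204 + 3524 = 3728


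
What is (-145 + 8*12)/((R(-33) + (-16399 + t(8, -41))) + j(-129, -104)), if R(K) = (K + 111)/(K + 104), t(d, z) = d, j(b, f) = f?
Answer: 3479/1171067 ≈ 0.0029708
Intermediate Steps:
R(K) = (111 + K)/(104 + K)
(-145 + 8*12)/((R(-33) + (-16399 + t(8, -41))) + j(-129, -104)) = (-145 + 8*12)/(((111 - 33)/(104 - 33) + (-16399 + 8)) - 104) = (-145 + 96)/((78/71 - 16391) - 104) = -49/(((1/71)*78 - 16391) - 104) = -49/((78/71 - 16391) - 104) = -49/(-1163683/71 - 104) = -49/(-1171067/71) = -49*(-71/1171067) = 3479/1171067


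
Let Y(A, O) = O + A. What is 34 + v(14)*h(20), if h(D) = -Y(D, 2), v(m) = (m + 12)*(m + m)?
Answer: -15982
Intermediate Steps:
v(m) = 2*m*(12 + m) (v(m) = (12 + m)*(2*m) = 2*m*(12 + m))
Y(A, O) = A + O
h(D) = -2 - D (h(D) = -(D + 2) = -(2 + D) = -2 - D)
34 + v(14)*h(20) = 34 + (2*14*(12 + 14))*(-2 - 1*20) = 34 + (2*14*26)*(-2 - 20) = 34 + 728*(-22) = 34 - 16016 = -15982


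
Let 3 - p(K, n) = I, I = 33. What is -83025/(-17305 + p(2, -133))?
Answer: 16605/3467 ≈ 4.7894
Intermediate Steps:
p(K, n) = -30 (p(K, n) = 3 - 1*33 = 3 - 33 = -30)
-83025/(-17305 + p(2, -133)) = -83025/(-17305 - 30) = -83025/(-17335) = -83025*(-1/17335) = 16605/3467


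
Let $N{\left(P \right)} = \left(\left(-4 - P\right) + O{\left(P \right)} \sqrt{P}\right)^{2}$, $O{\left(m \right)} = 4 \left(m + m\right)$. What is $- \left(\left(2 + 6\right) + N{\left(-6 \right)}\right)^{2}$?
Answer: $-190550160 - 5303808 i \sqrt{6} \approx -1.9055 \cdot 10^{8} - 1.2992 \cdot 10^{7} i$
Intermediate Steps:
$O{\left(m \right)} = 8 m$ ($O{\left(m \right)} = 4 \cdot 2 m = 8 m$)
$N{\left(P \right)} = \left(-4 - P + 8 P^{\frac{3}{2}}\right)^{2}$ ($N{\left(P \right)} = \left(\left(-4 - P\right) + 8 P \sqrt{P}\right)^{2} = \left(\left(-4 - P\right) + 8 P^{\frac{3}{2}}\right)^{2} = \left(-4 - P + 8 P^{\frac{3}{2}}\right)^{2}$)
$- \left(\left(2 + 6\right) + N{\left(-6 \right)}\right)^{2} = - \left(\left(2 + 6\right) + \left(4 - 6 - 8 \left(-6\right)^{\frac{3}{2}}\right)^{2}\right)^{2} = - \left(8 + \left(4 - 6 - 8 \left(- 6 i \sqrt{6}\right)\right)^{2}\right)^{2} = - \left(8 + \left(4 - 6 + 48 i \sqrt{6}\right)^{2}\right)^{2} = - \left(8 + \left(-2 + 48 i \sqrt{6}\right)^{2}\right)^{2}$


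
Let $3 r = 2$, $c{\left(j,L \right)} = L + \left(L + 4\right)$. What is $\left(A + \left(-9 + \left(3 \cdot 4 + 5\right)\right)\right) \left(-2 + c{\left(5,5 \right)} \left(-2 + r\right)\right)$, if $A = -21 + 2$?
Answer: $\frac{682}{3} \approx 227.33$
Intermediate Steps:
$c{\left(j,L \right)} = 4 + 2 L$ ($c{\left(j,L \right)} = L + \left(4 + L\right) = 4 + 2 L$)
$r = \frac{2}{3}$ ($r = \frac{1}{3} \cdot 2 = \frac{2}{3} \approx 0.66667$)
$A = -19$
$\left(A + \left(-9 + \left(3 \cdot 4 + 5\right)\right)\right) \left(-2 + c{\left(5,5 \right)} \left(-2 + r\right)\right) = \left(-19 + \left(-9 + \left(3 \cdot 4 + 5\right)\right)\right) \left(-2 + \left(4 + 2 \cdot 5\right) \left(-2 + \frac{2}{3}\right)\right) = \left(-19 + \left(-9 + \left(12 + 5\right)\right)\right) \left(-2 + \left(4 + 10\right) \left(- \frac{4}{3}\right)\right) = \left(-19 + \left(-9 + 17\right)\right) \left(-2 + 14 \left(- \frac{4}{3}\right)\right) = \left(-19 + 8\right) \left(-2 - \frac{56}{3}\right) = \left(-11\right) \left(- \frac{62}{3}\right) = \frac{682}{3}$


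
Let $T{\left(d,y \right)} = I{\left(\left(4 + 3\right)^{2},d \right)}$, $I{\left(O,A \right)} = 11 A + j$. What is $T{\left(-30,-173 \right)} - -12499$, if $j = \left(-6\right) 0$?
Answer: $12169$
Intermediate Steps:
$j = 0$
$I{\left(O,A \right)} = 11 A$ ($I{\left(O,A \right)} = 11 A + 0 = 11 A$)
$T{\left(d,y \right)} = 11 d$
$T{\left(-30,-173 \right)} - -12499 = 11 \left(-30\right) - -12499 = -330 + 12499 = 12169$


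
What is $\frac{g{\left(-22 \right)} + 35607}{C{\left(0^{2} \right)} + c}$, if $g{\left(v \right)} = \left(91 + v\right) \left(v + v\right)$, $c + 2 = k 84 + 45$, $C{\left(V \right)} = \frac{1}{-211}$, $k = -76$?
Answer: $- \frac{29751}{5792} \approx -5.1366$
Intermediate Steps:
$C{\left(V \right)} = - \frac{1}{211}$
$c = -6341$ ($c = -2 + \left(\left(-76\right) 84 + 45\right) = -2 + \left(-6384 + 45\right) = -2 - 6339 = -6341$)
$g{\left(v \right)} = 2 v \left(91 + v\right)$ ($g{\left(v \right)} = \left(91 + v\right) 2 v = 2 v \left(91 + v\right)$)
$\frac{g{\left(-22 \right)} + 35607}{C{\left(0^{2} \right)} + c} = \frac{2 \left(-22\right) \left(91 - 22\right) + 35607}{- \frac{1}{211} - 6341} = \frac{2 \left(-22\right) 69 + 35607}{- \frac{1337952}{211}} = \left(-3036 + 35607\right) \left(- \frac{211}{1337952}\right) = 32571 \left(- \frac{211}{1337952}\right) = - \frac{29751}{5792}$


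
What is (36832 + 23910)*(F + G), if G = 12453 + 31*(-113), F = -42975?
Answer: -2066746550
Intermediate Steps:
G = 8950 (G = 12453 - 3503 = 8950)
(36832 + 23910)*(F + G) = (36832 + 23910)*(-42975 + 8950) = 60742*(-34025) = -2066746550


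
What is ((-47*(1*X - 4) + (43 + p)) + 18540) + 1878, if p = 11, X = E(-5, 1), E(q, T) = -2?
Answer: 20754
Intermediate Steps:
X = -2
((-47*(1*X - 4) + (43 + p)) + 18540) + 1878 = ((-47*(1*(-2) - 4) + (43 + 11)) + 18540) + 1878 = ((-47*(-2 - 4) + 54) + 18540) + 1878 = ((-47*(-6) + 54) + 18540) + 1878 = ((282 + 54) + 18540) + 1878 = (336 + 18540) + 1878 = 18876 + 1878 = 20754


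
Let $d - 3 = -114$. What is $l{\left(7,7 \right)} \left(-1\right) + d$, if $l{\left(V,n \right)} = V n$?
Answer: $-160$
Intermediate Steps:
$d = -111$ ($d = 3 - 114 = -111$)
$l{\left(7,7 \right)} \left(-1\right) + d = 7 \cdot 7 \left(-1\right) - 111 = 49 \left(-1\right) - 111 = -49 - 111 = -160$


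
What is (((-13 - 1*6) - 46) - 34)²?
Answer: 9801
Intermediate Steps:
(((-13 - 1*6) - 46) - 34)² = (((-13 - 6) - 46) - 34)² = ((-19 - 46) - 34)² = (-65 - 34)² = (-99)² = 9801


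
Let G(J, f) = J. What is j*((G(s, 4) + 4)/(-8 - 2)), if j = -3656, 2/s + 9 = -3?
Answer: 21022/15 ≈ 1401.5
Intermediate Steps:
s = -⅙ (s = 2/(-9 - 3) = 2/(-12) = 2*(-1/12) = -⅙ ≈ -0.16667)
j*((G(s, 4) + 4)/(-8 - 2)) = -3656*(-⅙ + 4)/(-8 - 2) = -42044/(3*(-10)) = -42044*(-1)/(3*10) = -3656*(-23/60) = 21022/15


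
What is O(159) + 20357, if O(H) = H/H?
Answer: 20358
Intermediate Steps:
O(H) = 1
O(159) + 20357 = 1 + 20357 = 20358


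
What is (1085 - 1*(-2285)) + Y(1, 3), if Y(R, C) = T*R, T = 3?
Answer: 3373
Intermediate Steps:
Y(R, C) = 3*R
(1085 - 1*(-2285)) + Y(1, 3) = (1085 - 1*(-2285)) + 3*1 = (1085 + 2285) + 3 = 3370 + 3 = 3373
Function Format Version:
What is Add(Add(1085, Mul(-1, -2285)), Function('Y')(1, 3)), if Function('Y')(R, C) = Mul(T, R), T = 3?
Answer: 3373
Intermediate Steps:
Function('Y')(R, C) = Mul(3, R)
Add(Add(1085, Mul(-1, -2285)), Function('Y')(1, 3)) = Add(Add(1085, Mul(-1, -2285)), Mul(3, 1)) = Add(Add(1085, 2285), 3) = Add(3370, 3) = 3373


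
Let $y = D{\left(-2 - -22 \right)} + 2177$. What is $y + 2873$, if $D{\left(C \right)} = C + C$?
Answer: $5090$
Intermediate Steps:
$D{\left(C \right)} = 2 C$
$y = 2217$ ($y = 2 \left(-2 - -22\right) + 2177 = 2 \left(-2 + 22\right) + 2177 = 2 \cdot 20 + 2177 = 40 + 2177 = 2217$)
$y + 2873 = 2217 + 2873 = 5090$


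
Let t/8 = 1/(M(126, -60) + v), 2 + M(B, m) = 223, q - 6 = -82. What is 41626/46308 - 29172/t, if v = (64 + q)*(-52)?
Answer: -35672112866/11577 ≈ -3.0813e+6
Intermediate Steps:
q = -76 (q = 6 - 82 = -76)
M(B, m) = 221 (M(B, m) = -2 + 223 = 221)
v = 624 (v = (64 - 76)*(-52) = -12*(-52) = 624)
t = 8/845 (t = 8/(221 + 624) = 8/845 ≈ 0.0094675)
41626/46308 - 29172/t = 41626/46308 - 29172/8/845 = 41626*(1/46308) - 29172*845/8 = 20813/23154 - 6162585/2 = -35672112866/11577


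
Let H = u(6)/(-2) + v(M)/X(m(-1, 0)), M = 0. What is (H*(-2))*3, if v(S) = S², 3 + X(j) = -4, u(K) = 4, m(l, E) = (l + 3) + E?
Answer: 12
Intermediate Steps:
m(l, E) = 3 + E + l (m(l, E) = (3 + l) + E = 3 + E + l)
X(j) = -7 (X(j) = -3 - 4 = -7)
H = -2 (H = 4/(-2) + 0²/(-7) = 4*(-½) + 0*(-⅐) = -2 + 0 = -2)
(H*(-2))*3 = -2*(-2)*3 = 4*3 = 12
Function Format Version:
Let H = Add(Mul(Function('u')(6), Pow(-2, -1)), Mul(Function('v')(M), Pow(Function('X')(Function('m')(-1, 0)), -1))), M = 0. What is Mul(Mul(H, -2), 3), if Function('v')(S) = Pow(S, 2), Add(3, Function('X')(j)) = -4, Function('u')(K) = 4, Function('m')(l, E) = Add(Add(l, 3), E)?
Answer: 12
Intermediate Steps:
Function('m')(l, E) = Add(3, E, l) (Function('m')(l, E) = Add(Add(3, l), E) = Add(3, E, l))
Function('X')(j) = -7 (Function('X')(j) = Add(-3, -4) = -7)
H = -2 (H = Add(Mul(4, Pow(-2, -1)), Mul(Pow(0, 2), Pow(-7, -1))) = Add(Mul(4, Rational(-1, 2)), Mul(0, Rational(-1, 7))) = Add(-2, 0) = -2)
Mul(Mul(H, -2), 3) = Mul(Mul(-2, -2), 3) = Mul(4, 3) = 12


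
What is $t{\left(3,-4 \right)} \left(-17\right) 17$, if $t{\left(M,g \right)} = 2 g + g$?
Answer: $3468$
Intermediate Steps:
$t{\left(M,g \right)} = 3 g$
$t{\left(3,-4 \right)} \left(-17\right) 17 = 3 \left(-4\right) \left(-17\right) 17 = \left(-12\right) \left(-17\right) 17 = 204 \cdot 17 = 3468$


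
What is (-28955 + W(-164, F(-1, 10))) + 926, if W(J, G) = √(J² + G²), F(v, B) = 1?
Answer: -28029 + √26897 ≈ -27865.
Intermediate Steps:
W(J, G) = √(G² + J²)
(-28955 + W(-164, F(-1, 10))) + 926 = (-28955 + √(1² + (-164)²)) + 926 = (-28955 + √(1 + 26896)) + 926 = (-28955 + √26897) + 926 = -28029 + √26897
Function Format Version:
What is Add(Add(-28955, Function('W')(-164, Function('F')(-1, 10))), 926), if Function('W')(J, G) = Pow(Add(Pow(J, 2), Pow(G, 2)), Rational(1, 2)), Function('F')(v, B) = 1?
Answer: Add(-28029, Pow(26897, Rational(1, 2))) ≈ -27865.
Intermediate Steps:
Function('W')(J, G) = Pow(Add(Pow(G, 2), Pow(J, 2)), Rational(1, 2))
Add(Add(-28955, Function('W')(-164, Function('F')(-1, 10))), 926) = Add(Add(-28955, Pow(Add(Pow(1, 2), Pow(-164, 2)), Rational(1, 2))), 926) = Add(Add(-28955, Pow(Add(1, 26896), Rational(1, 2))), 926) = Add(Add(-28955, Pow(26897, Rational(1, 2))), 926) = Add(-28029, Pow(26897, Rational(1, 2)))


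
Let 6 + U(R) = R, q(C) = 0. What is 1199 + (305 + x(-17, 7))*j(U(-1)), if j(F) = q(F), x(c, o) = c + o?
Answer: 1199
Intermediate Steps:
U(R) = -6 + R
j(F) = 0
1199 + (305 + x(-17, 7))*j(U(-1)) = 1199 + (305 + (-17 + 7))*0 = 1199 + (305 - 10)*0 = 1199 + 295*0 = 1199 + 0 = 1199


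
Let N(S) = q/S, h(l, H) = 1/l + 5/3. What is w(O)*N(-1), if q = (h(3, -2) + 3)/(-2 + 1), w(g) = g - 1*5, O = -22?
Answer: -135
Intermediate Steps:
h(l, H) = 5/3 + 1/l (h(l, H) = 1/l + 5*(⅓) = 1/l + 5/3 = 5/3 + 1/l)
w(g) = -5 + g (w(g) = g - 5 = -5 + g)
q = -5 (q = ((5/3 + 1/3) + 3)/(-2 + 1) = ((5/3 + ⅓) + 3)/(-1) = (2 + 3)*(-1) = 5*(-1) = -5)
N(S) = -5/S
w(O)*N(-1) = (-5 - 22)*(-5/(-1)) = -(-135)*(-1) = -27*5 = -135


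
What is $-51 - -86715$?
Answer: $86664$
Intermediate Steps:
$-51 - -86715 = -51 + 86715 = 86664$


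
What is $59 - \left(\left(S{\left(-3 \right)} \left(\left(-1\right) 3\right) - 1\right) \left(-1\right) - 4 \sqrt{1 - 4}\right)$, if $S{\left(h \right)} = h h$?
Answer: $31 + 4 i \sqrt{3} \approx 31.0 + 6.9282 i$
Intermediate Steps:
$S{\left(h \right)} = h^{2}$
$59 - \left(\left(S{\left(-3 \right)} \left(\left(-1\right) 3\right) - 1\right) \left(-1\right) - 4 \sqrt{1 - 4}\right) = 59 - \left(\left(\left(-3\right)^{2} \left(\left(-1\right) 3\right) - 1\right) \left(-1\right) - 4 \sqrt{1 - 4}\right) = 59 - \left(\left(9 \left(-3\right) - 1\right) \left(-1\right) - 4 \sqrt{-3}\right) = 59 - \left(\left(-27 - 1\right) \left(-1\right) - 4 i \sqrt{3}\right) = 59 - \left(\left(-28\right) \left(-1\right) - 4 i \sqrt{3}\right) = 59 - \left(28 - 4 i \sqrt{3}\right) = 31 + 4 i \sqrt{3}$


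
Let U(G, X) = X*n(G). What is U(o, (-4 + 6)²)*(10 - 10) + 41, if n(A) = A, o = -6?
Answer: 41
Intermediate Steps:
U(G, X) = G*X (U(G, X) = X*G = G*X)
U(o, (-4 + 6)²)*(10 - 10) + 41 = (-6*(-4 + 6)²)*(10 - 10) + 41 = -6*2²*0 + 41 = -6*4*0 + 41 = -24*0 + 41 = 0 + 41 = 41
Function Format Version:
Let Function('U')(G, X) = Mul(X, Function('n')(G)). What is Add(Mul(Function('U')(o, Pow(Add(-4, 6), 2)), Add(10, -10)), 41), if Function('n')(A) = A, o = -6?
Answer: 41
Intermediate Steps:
Function('U')(G, X) = Mul(G, X) (Function('U')(G, X) = Mul(X, G) = Mul(G, X))
Add(Mul(Function('U')(o, Pow(Add(-4, 6), 2)), Add(10, -10)), 41) = Add(Mul(Mul(-6, Pow(Add(-4, 6), 2)), Add(10, -10)), 41) = Add(Mul(Mul(-6, Pow(2, 2)), 0), 41) = Add(Mul(Mul(-6, 4), 0), 41) = Add(Mul(-24, 0), 41) = Add(0, 41) = 41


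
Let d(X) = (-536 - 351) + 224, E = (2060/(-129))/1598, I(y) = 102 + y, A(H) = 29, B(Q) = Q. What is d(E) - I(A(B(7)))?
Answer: -794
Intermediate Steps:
E = -1030/103071 (E = (2060*(-1/129))*(1/1598) = -2060/129*1/1598 = -1030/103071 ≈ -0.0099931)
d(X) = -663 (d(X) = -887 + 224 = -663)
d(E) - I(A(B(7))) = -663 - (102 + 29) = -663 - 1*131 = -663 - 131 = -794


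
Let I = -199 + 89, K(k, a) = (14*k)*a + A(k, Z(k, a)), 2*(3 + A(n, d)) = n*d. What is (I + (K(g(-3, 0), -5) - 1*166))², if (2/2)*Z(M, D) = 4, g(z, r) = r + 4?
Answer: 303601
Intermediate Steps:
g(z, r) = 4 + r
Z(M, D) = 4
A(n, d) = -3 + d*n/2 (A(n, d) = -3 + (n*d)/2 = -3 + (d*n)/2 = -3 + d*n/2)
K(k, a) = -3 + 2*k + 14*a*k (K(k, a) = (14*k)*a + (-3 + (½)*4*k) = 14*a*k + (-3 + 2*k) = -3 + 2*k + 14*a*k)
I = -110
(I + (K(g(-3, 0), -5) - 1*166))² = (-110 + ((-3 + 2*(4 + 0) + 14*(-5)*(4 + 0)) - 1*166))² = (-110 + ((-3 + 2*4 + 14*(-5)*4) - 166))² = (-110 + ((-3 + 8 - 280) - 166))² = (-110 + (-275 - 166))² = (-110 - 441)² = (-551)² = 303601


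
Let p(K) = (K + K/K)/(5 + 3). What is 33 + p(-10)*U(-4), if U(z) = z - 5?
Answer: 345/8 ≈ 43.125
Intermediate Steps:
U(z) = -5 + z
p(K) = 1/8 + K/8 (p(K) = (K + 1)/8 = (1 + K)*(1/8) = 1/8 + K/8)
33 + p(-10)*U(-4) = 33 + (1/8 + (1/8)*(-10))*(-5 - 4) = 33 + (1/8 - 5/4)*(-9) = 33 - 9/8*(-9) = 33 + 81/8 = 345/8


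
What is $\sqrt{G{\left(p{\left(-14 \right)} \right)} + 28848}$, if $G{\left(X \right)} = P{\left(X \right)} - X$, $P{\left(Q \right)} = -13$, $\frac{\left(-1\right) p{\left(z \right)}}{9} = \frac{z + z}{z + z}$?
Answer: $2 \sqrt{7211} \approx 169.84$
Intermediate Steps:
$p{\left(z \right)} = -9$ ($p{\left(z \right)} = - 9 \frac{z + z}{z + z} = - 9 \frac{2 z}{2 z} = - 9 \cdot 2 z \frac{1}{2 z} = \left(-9\right) 1 = -9$)
$G{\left(X \right)} = -13 - X$
$\sqrt{G{\left(p{\left(-14 \right)} \right)} + 28848} = \sqrt{\left(-13 - -9\right) + 28848} = \sqrt{\left(-13 + 9\right) + 28848} = \sqrt{-4 + 28848} = \sqrt{28844} = 2 \sqrt{7211}$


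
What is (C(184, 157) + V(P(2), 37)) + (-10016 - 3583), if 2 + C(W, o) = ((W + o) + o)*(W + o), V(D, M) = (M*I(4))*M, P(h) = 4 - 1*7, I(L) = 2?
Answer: 158955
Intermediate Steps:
P(h) = -3 (P(h) = 4 - 7 = -3)
V(D, M) = 2*M² (V(D, M) = (M*2)*M = (2*M)*M = 2*M²)
C(W, o) = -2 + (W + o)*(W + 2*o) (C(W, o) = -2 + ((W + o) + o)*(W + o) = -2 + (W + 2*o)*(W + o) = -2 + (W + o)*(W + 2*o))
(C(184, 157) + V(P(2), 37)) + (-10016 - 3583) = ((-2 + 184² + 2*157² + 3*184*157) + 2*37²) + (-10016 - 3583) = ((-2 + 33856 + 2*24649 + 86664) + 2*1369) - 13599 = ((-2 + 33856 + 49298 + 86664) + 2738) - 13599 = (169816 + 2738) - 13599 = 172554 - 13599 = 158955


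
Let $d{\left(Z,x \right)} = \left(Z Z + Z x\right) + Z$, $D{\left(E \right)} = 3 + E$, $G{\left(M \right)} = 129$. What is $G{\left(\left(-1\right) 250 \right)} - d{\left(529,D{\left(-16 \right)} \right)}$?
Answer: $-273364$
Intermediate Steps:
$d{\left(Z,x \right)} = Z + Z^{2} + Z x$ ($d{\left(Z,x \right)} = \left(Z^{2} + Z x\right) + Z = Z + Z^{2} + Z x$)
$G{\left(\left(-1\right) 250 \right)} - d{\left(529,D{\left(-16 \right)} \right)} = 129 - 529 \left(1 + 529 + \left(3 - 16\right)\right) = 129 - 529 \left(1 + 529 - 13\right) = 129 - 529 \cdot 517 = 129 - 273493 = -273364$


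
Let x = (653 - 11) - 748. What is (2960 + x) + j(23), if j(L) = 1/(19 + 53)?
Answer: 205489/72 ≈ 2854.0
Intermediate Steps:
j(L) = 1/72
x = -106 (x = 642 - 748 = -106)
(2960 + x) + j(23) = (2960 - 106) + 1/72 = 2854 + 1/72 = 205489/72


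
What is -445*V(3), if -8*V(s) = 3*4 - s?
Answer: 4005/8 ≈ 500.63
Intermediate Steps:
V(s) = -3/2 + s/8 (V(s) = -(3*4 - s)/8 = -(12 - s)/8 = -3/2 + s/8)
-445*V(3) = -445*(-3/2 + (⅛)*3) = -445*(-3/2 + 3/8) = -445*(-9/8) = 4005/8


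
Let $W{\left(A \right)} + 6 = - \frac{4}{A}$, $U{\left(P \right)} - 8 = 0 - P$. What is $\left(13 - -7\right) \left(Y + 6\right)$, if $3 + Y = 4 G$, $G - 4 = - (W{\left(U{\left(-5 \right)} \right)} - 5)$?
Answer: $\frac{16700}{13} \approx 1284.6$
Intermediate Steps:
$U{\left(P \right)} = 8 - P$ ($U{\left(P \right)} = 8 + \left(0 - P\right) = 8 - P$)
$W{\left(A \right)} = -6 - \frac{4}{A}$
$G = \frac{199}{13}$ ($G = 4 - \left(\left(-6 - \frac{4}{8 - -5}\right) - 5\right) = 4 - \left(\left(-6 - \frac{4}{8 + 5}\right) - 5\right) = 4 - \left(\left(-6 - \frac{4}{13}\right) - 5\right) = 4 - \left(- \frac{82}{13} - 5\right) = 4 - - \frac{147}{13} = 4 + \frac{147}{13} = \frac{199}{13} \approx 15.308$)
$Y = \frac{757}{13}$ ($Y = -3 + 4 \cdot \frac{199}{13} = -3 + \frac{796}{13} = \frac{757}{13} \approx 58.231$)
$\left(13 - -7\right) \left(Y + 6\right) = \left(13 - -7\right) \left(\frac{757}{13} + 6\right) = \left(13 + 7\right) \frac{835}{13} = 20 \cdot \frac{835}{13} = \frac{16700}{13}$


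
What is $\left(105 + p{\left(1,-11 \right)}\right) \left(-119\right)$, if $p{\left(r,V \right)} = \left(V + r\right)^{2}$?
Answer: $-24395$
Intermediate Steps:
$\left(105 + p{\left(1,-11 \right)}\right) \left(-119\right) = \left(105 + \left(-11 + 1\right)^{2}\right) \left(-119\right) = \left(105 + \left(-10\right)^{2}\right) \left(-119\right) = \left(105 + 100\right) \left(-119\right) = 205 \left(-119\right) = -24395$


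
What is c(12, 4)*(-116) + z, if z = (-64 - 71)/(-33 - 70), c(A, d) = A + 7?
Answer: -226877/103 ≈ -2202.7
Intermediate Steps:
c(A, d) = 7 + A
z = 135/103 (z = -135/(-103) = -135*(-1/103) = 135/103 ≈ 1.3107)
c(12, 4)*(-116) + z = (7 + 12)*(-116) + 135/103 = 19*(-116) + 135/103 = -2204 + 135/103 = -226877/103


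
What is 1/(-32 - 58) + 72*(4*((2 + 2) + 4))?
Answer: 207359/90 ≈ 2304.0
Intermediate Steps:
1/(-32 - 58) + 72*(4*((2 + 2) + 4)) = 1/(-90) + 72*(4*(4 + 4)) = -1/90 + 72*(4*8) = -1/90 + 72*32 = -1/90 + 2304 = 207359/90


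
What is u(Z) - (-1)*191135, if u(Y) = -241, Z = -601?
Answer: 190894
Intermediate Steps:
u(Z) - (-1)*191135 = -241 - (-1)*191135 = -241 - 1*(-191135) = -241 + 191135 = 190894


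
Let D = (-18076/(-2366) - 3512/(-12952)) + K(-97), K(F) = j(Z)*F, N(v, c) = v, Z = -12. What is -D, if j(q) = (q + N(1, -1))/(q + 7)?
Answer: 1967841264/9576385 ≈ 205.49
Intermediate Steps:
j(q) = (1 + q)/(7 + q) (j(q) = (q + 1)/(q + 7) = (1 + q)/(7 + q))
K(F) = 11*F/5 (K(F) = ((1 - 12)/(7 - 12))*F = (-11/(-5))*F = (-⅕*(-11))*F = 11*F/5)
D = -1967841264/9576385 (D = (-18076/(-2366) - 3512/(-12952)) + (11/5)*(-97) = (-18076*(-1/2366) - 3512*(-1/12952)) - 1067/5 = (9038/1183 + 439/1619) - 1067/5 = 15151859/1915277 - 1067/5 = -1967841264/9576385 ≈ -205.49)
-D = -1*(-1967841264/9576385) = 1967841264/9576385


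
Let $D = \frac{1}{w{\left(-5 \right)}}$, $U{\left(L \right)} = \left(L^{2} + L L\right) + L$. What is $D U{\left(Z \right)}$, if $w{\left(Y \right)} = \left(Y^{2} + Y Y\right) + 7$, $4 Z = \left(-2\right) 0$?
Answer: $0$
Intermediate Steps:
$Z = 0$ ($Z = \frac{\left(-2\right) 0}{4} = \frac{1}{4} \cdot 0 = 0$)
$w{\left(Y \right)} = 7 + 2 Y^{2}$ ($w{\left(Y \right)} = \left(Y^{2} + Y^{2}\right) + 7 = 2 Y^{2} + 7 = 7 + 2 Y^{2}$)
$U{\left(L \right)} = L + 2 L^{2}$ ($U{\left(L \right)} = \left(L^{2} + L^{2}\right) + L = 2 L^{2} + L = L + 2 L^{2}$)
$D = \frac{1}{57}$ ($D = \frac{1}{7 + 2 \left(-5\right)^{2}} = \frac{1}{7 + 2 \cdot 25} = \frac{1}{7 + 50} = \frac{1}{57} \approx 0.017544$)
$D U{\left(Z \right)} = \frac{0 \left(1 + 2 \cdot 0\right)}{57} = \frac{0 \left(1 + 0\right)}{57} = \frac{0 \cdot 1}{57} = \frac{1}{57} \cdot 0 = 0$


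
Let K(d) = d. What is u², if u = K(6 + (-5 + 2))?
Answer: 9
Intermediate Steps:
u = 3 (u = 6 + (-5 + 2) = 6 - 3 = 3)
u² = 3² = 9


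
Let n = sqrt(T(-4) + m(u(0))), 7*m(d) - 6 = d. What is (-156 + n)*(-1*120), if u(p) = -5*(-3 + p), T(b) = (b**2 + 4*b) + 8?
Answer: 18720 - 120*sqrt(11) ≈ 18322.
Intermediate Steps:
T(b) = 8 + b**2 + 4*b
u(p) = 15 - 5*p
m(d) = 6/7 + d/7
n = sqrt(11) (n = sqrt((8 + (-4)**2 + 4*(-4)) + (6/7 + (15 - 5*0)/7)) = sqrt((8 + 16 - 16) + (6/7 + (15 + 0)/7)) = sqrt(8 + (6/7 + (1/7)*15)) = sqrt(8 + (6/7 + 15/7)) = sqrt(8 + 3) = sqrt(11) ≈ 3.3166)
(-156 + n)*(-1*120) = (-156 + sqrt(11))*(-1*120) = (-156 + sqrt(11))*(-120) = 18720 - 120*sqrt(11)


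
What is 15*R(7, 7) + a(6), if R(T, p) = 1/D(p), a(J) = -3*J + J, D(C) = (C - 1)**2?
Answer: -139/12 ≈ -11.583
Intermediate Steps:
D(C) = (-1 + C)**2
a(J) = -2*J
R(T, p) = (-1 + p)**(-2) (R(T, p) = 1/((-1 + p)**2) = (-1 + p)**(-2))
15*R(7, 7) + a(6) = 15/(-1 + 7)**2 - 2*6 = 15/6**2 - 12 = 15*(1/36) - 12 = 5/12 - 12 = -139/12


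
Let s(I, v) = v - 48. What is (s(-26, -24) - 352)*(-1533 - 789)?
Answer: 984528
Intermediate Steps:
s(I, v) = -48 + v
(s(-26, -24) - 352)*(-1533 - 789) = ((-48 - 24) - 352)*(-1533 - 789) = (-72 - 352)*(-2322) = -424*(-2322) = 984528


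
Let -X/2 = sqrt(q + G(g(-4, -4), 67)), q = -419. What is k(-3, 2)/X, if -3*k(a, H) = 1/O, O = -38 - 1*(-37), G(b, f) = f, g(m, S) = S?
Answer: I*sqrt(22)/528 ≈ 0.0088834*I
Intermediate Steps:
O = -1 (O = -38 + 37 = -1)
k(a, H) = 1/3 (k(a, H) = -1/3/(-1) = -1/3*(-1) = 1/3)
X = -8*I*sqrt(22) (X = -2*sqrt(-419 + 67) = -8*I*sqrt(22) ≈ -37.523*I)
k(-3, 2)/X = 1/(3*((-8*I*sqrt(22)))) = (I*sqrt(22)/176)/3 = I*sqrt(22)/528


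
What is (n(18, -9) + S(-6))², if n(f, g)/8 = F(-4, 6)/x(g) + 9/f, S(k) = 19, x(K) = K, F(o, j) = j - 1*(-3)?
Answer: 225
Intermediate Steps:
F(o, j) = 3 + j (F(o, j) = j + 3 = 3 + j)
n(f, g) = 72/f + 72/g (n(f, g) = 8*((3 + 6)/g + 9/f) = 8*(9/g + 9/f) = 8*(9/f + 9/g) = 72/f + 72/g)
(n(18, -9) + S(-6))² = ((72/18 + 72/(-9)) + 19)² = ((72*(1/18) + 72*(-⅑)) + 19)² = ((4 - 8) + 19)² = (-4 + 19)² = 15² = 225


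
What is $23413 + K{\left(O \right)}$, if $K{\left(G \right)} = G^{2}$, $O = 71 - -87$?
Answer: $48377$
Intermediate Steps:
$O = 158$ ($O = 71 + 87 = 158$)
$23413 + K{\left(O \right)} = 23413 + 158^{2} = 23413 + 24964 = 48377$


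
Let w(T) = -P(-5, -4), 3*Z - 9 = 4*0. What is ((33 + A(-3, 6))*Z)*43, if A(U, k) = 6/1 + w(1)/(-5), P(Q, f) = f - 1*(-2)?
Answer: 24897/5 ≈ 4979.4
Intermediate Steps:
Z = 3 (Z = 3 + (4*0)/3 = 3 + (⅓)*0 = 3 + 0 = 3)
P(Q, f) = 2 + f (P(Q, f) = f + 2 = 2 + f)
w(T) = 2 (w(T) = -(2 - 4) = -1*(-2) = 2)
A(U, k) = 28/5 (A(U, k) = 6/1 + 2/(-5) = 6*1 + 2*(-⅕) = 6 - ⅖ = 28/5)
((33 + A(-3, 6))*Z)*43 = ((33 + 28/5)*3)*43 = ((193/5)*3)*43 = (579/5)*43 = 24897/5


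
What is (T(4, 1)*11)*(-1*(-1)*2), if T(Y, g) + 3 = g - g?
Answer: -66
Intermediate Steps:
T(Y, g) = -3 (T(Y, g) = -3 + (g - g) = -3 + 0 = -3)
(T(4, 1)*11)*(-1*(-1)*2) = (-3*11)*(-1*(-1)*2) = -33*2 = -66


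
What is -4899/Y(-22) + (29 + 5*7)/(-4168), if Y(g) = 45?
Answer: -850913/7815 ≈ -108.88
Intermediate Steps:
-4899/Y(-22) + (29 + 5*7)/(-4168) = -4899/45 + (29 + 5*7)/(-4168) = -4899*1/45 + (29 + 35)*(-1/4168) = -1633/15 + 64*(-1/4168) = -1633/15 - 8/521 = -850913/7815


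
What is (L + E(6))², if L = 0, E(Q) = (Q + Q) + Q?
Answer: 324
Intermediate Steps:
E(Q) = 3*Q (E(Q) = 2*Q + Q = 3*Q)
(L + E(6))² = (0 + 3*6)² = (0 + 18)² = 18² = 324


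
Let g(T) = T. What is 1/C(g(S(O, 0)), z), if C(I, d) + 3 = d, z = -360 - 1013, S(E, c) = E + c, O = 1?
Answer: -1/1376 ≈ -0.00072674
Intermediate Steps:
z = -1373
C(I, d) = -3 + d
1/C(g(S(O, 0)), z) = 1/(-3 - 1373) = 1/(-1376) = -1/1376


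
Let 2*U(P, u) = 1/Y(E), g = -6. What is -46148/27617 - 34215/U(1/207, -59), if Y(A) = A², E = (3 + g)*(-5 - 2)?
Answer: -833415653858/27617 ≈ -3.0178e+7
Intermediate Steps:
E = 21 (E = (3 - 6)*(-5 - 2) = -3*(-7) = 21)
U(P, u) = 1/882 (U(P, u) = 1/(2*(21²)) = (½)/441 = (½)*(1/441) = 1/882)
-46148/27617 - 34215/U(1/207, -59) = -46148/27617 - 34215/1/882 = -46148*1/27617 - 34215*882 = -46148/27617 - 30177630 = -833415653858/27617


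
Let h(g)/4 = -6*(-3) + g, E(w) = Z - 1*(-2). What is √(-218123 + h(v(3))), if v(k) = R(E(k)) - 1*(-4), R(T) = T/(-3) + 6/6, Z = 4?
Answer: I*√218039 ≈ 466.95*I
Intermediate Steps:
E(w) = 6 (E(w) = 4 - 1*(-2) = 4 + 2 = 6)
R(T) = 1 - T/3 (R(T) = T*(-⅓) + 6*(⅙) = -T/3 + 1 = 1 - T/3)
v(k) = 3 (v(k) = (1 - ⅓*6) - 1*(-4) = (1 - 2) + 4 = -1 + 4 = 3)
h(g) = 72 + 4*g (h(g) = 4*(-6*(-3) + g) = 4*(18 + g) = 72 + 4*g)
√(-218123 + h(v(3))) = √(-218123 + (72 + 4*3)) = √(-218123 + (72 + 12)) = √(-218123 + 84) = √(-218039) = I*√218039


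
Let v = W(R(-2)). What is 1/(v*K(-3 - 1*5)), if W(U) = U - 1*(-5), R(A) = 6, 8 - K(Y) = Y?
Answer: 1/176 ≈ 0.0056818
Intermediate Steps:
K(Y) = 8 - Y
W(U) = 5 + U (W(U) = U + 5 = 5 + U)
v = 11 (v = 5 + 6 = 11)
1/(v*K(-3 - 1*5)) = 1/(11*(8 - (-3 - 1*5))) = 1/(11*(8 - (-3 - 5))) = 1/(11*(8 - 1*(-8))) = 1/(11*(8 + 8)) = 1/(11*16) = 1/176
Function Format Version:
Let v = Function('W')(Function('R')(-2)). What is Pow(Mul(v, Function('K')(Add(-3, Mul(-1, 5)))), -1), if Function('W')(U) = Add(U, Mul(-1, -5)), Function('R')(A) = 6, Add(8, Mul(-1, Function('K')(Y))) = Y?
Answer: Rational(1, 176) ≈ 0.0056818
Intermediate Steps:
Function('K')(Y) = Add(8, Mul(-1, Y))
Function('W')(U) = Add(5, U) (Function('W')(U) = Add(U, 5) = Add(5, U))
v = 11 (v = Add(5, 6) = 11)
Pow(Mul(v, Function('K')(Add(-3, Mul(-1, 5)))), -1) = Pow(Mul(11, Add(8, Mul(-1, Add(-3, Mul(-1, 5))))), -1) = Pow(Mul(11, Add(8, Mul(-1, Add(-3, -5)))), -1) = Pow(Mul(11, Add(8, Mul(-1, -8))), -1) = Pow(Mul(11, Add(8, 8)), -1) = Pow(Mul(11, 16), -1) = Pow(176, -1) = Rational(1, 176)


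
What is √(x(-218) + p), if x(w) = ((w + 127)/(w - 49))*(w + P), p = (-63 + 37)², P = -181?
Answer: √4277429/89 ≈ 23.238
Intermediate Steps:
p = 676 (p = (-26)² = 676)
x(w) = (-181 + w)*(127 + w)/(-49 + w) (x(w) = ((w + 127)/(w - 49))*(w - 181) = ((127 + w)/(-49 + w))*(-181 + w) = (-181 + w)*(127 + w)/(-49 + w))
√(x(-218) + p) = √((-22987 + (-218)² - 54*(-218))/(-49 - 218) + 676) = √((-22987 + 47524 + 11772)/(-267) + 676) = √(-1/267*36309 + 676) = √(-12103/89 + 676) = √(48061/89) = √4277429/89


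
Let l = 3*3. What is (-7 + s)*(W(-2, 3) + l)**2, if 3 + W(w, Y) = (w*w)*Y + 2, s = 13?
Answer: 2400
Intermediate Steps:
W(w, Y) = -1 + Y*w**2 (W(w, Y) = -3 + ((w*w)*Y + 2) = -3 + (w**2*Y + 2) = -3 + (Y*w**2 + 2) = -3 + (2 + Y*w**2) = -1 + Y*w**2)
l = 9
(-7 + s)*(W(-2, 3) + l)**2 = (-7 + 13)*((-1 + 3*(-2)**2) + 9)**2 = 6*((-1 + 3*4) + 9)**2 = 6*((-1 + 12) + 9)**2 = 6*(11 + 9)**2 = 6*20**2 = 6*400 = 2400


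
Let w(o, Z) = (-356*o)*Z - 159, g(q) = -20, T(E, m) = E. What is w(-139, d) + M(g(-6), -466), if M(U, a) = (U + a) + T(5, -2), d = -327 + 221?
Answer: -5245944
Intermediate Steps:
d = -106
M(U, a) = 5 + U + a (M(U, a) = (U + a) + 5 = 5 + U + a)
w(o, Z) = -159 - 356*Z*o (w(o, Z) = -356*Z*o - 159 = -159 - 356*Z*o)
w(-139, d) + M(g(-6), -466) = (-159 - 356*(-106)*(-139)) + (5 - 20 - 466) = (-159 - 5245304) - 481 = -5245463 - 481 = -5245944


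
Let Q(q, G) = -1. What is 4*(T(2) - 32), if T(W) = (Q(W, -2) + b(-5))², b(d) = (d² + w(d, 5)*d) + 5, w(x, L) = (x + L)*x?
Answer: 3236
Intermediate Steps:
w(x, L) = x*(L + x) (w(x, L) = (L + x)*x = x*(L + x))
b(d) = 5 + d² + d²*(5 + d) (b(d) = (d² + (d*(5 + d))*d) + 5 = (d² + d²*(5 + d)) + 5 = 5 + d² + d²*(5 + d))
T(W) = 841 (T(W) = (-1 + (5 + (-5)³ + 6*(-5)²))² = (-1 + (5 - 125 + 6*25))² = (-1 + (5 - 125 + 150))² = (-1 + 30)² = 29² = 841)
4*(T(2) - 32) = 4*(841 - 32) = 4*809 = 3236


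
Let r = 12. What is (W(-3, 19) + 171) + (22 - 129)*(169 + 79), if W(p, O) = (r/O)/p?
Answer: -500939/19 ≈ -26365.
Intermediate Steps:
W(p, O) = 12/(O*p) (W(p, O) = (12/O)/p = 12/(O*p))
(W(-3, 19) + 171) + (22 - 129)*(169 + 79) = (12/(19*(-3)) + 171) + (22 - 129)*(169 + 79) = (12*(1/19)*(-⅓) + 171) - 107*248 = (-4/19 + 171) - 26536 = 3245/19 - 26536 = -500939/19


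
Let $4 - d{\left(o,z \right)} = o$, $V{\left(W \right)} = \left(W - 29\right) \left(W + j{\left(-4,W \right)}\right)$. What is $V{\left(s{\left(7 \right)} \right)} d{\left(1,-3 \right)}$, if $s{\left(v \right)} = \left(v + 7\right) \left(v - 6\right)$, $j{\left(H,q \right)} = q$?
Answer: $-1260$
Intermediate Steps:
$s{\left(v \right)} = \left(-6 + v\right) \left(7 + v\right)$ ($s{\left(v \right)} = \left(7 + v\right) \left(-6 + v\right) = \left(-6 + v\right) \left(7 + v\right)$)
$V{\left(W \right)} = 2 W \left(-29 + W\right)$ ($V{\left(W \right)} = \left(W - 29\right) \left(W + W\right) = \left(-29 + W\right) 2 W = 2 W \left(-29 + W\right)$)
$d{\left(o,z \right)} = 4 - o$
$V{\left(s{\left(7 \right)} \right)} d{\left(1,-3 \right)} = 2 \left(-42 + 7 + 7^{2}\right) \left(-29 + \left(-42 + 7 + 7^{2}\right)\right) \left(4 - 1\right) = 2 \left(-42 + 7 + 49\right) \left(-29 + \left(-42 + 7 + 49\right)\right) \left(4 - 1\right) = 2 \cdot 14 \left(-29 + 14\right) 3 = 2 \cdot 14 \left(-15\right) 3 = \left(-420\right) 3 = -1260$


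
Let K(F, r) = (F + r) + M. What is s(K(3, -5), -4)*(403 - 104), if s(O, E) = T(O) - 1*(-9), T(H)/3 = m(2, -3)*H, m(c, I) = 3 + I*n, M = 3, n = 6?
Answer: -10764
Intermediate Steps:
m(c, I) = 3 + 6*I (m(c, I) = 3 + I*6 = 3 + 6*I)
T(H) = -45*H (T(H) = 3*((3 + 6*(-3))*H) = 3*((3 - 18)*H) = 3*(-15*H) = -45*H)
K(F, r) = 3 + F + r (K(F, r) = (F + r) + 3 = 3 + F + r)
s(O, E) = 9 - 45*O (s(O, E) = -45*O - 1*(-9) = -45*O + 9 = 9 - 45*O)
s(K(3, -5), -4)*(403 - 104) = (9 - 45*(3 + 3 - 5))*(403 - 104) = (9 - 45*1)*299 = (9 - 45)*299 = -36*299 = -10764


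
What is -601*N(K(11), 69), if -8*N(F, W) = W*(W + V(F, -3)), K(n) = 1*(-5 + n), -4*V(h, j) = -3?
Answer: 11569851/32 ≈ 3.6156e+5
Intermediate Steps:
V(h, j) = ¾ (V(h, j) = -¼*(-3) = ¾)
K(n) = -5 + n
N(F, W) = -W*(¾ + W)/8 (N(F, W) = -W*(W + ¾)/8 = -W*(¾ + W)/8)
-601*N(K(11), 69) = -(-601)*69*(3 + 4*69)/32 = -(-601)*69*(3 + 276)/32 = -(-601)*69*279/32 = -601*(-19251/32) = 11569851/32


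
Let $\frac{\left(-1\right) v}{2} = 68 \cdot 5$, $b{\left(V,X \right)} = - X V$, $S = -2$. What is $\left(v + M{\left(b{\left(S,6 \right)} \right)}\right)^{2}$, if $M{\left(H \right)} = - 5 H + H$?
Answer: $529984$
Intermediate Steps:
$b{\left(V,X \right)} = - V X$
$M{\left(H \right)} = - 4 H$
$v = -680$ ($v = - 2 \cdot 68 \cdot 5 = \left(-2\right) 340 = -680$)
$\left(v + M{\left(b{\left(S,6 \right)} \right)}\right)^{2} = \left(-680 - 4 \left(\left(-1\right) \left(-2\right) 6\right)\right)^{2} = \left(-680 - 48\right)^{2} = \left(-728\right)^{2} = 529984$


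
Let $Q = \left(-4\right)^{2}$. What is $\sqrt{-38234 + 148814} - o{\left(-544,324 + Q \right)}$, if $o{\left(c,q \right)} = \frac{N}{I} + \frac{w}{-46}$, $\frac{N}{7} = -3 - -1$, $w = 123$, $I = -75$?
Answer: $\frac{8581}{3450} + 2 \sqrt{27645} \approx 335.02$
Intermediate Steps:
$Q = 16$
$N = -14$ ($N = 7 \left(-3 - -1\right) = 7 \left(-3 + 1\right) = 7 \left(-2\right) = -14$)
$o{\left(c,q \right)} = - \frac{8581}{3450}$ ($o{\left(c,q \right)} = - \frac{14}{-75} + \frac{123}{-46} = \left(-14\right) \left(- \frac{1}{75}\right) + 123 \left(- \frac{1}{46}\right) = \frac{14}{75} - \frac{123}{46} = - \frac{8581}{3450}$)
$\sqrt{-38234 + 148814} - o{\left(-544,324 + Q \right)} = \sqrt{-38234 + 148814} - - \frac{8581}{3450} = \sqrt{110580} + \frac{8581}{3450} = 2 \sqrt{27645} + \frac{8581}{3450} = \frac{8581}{3450} + 2 \sqrt{27645}$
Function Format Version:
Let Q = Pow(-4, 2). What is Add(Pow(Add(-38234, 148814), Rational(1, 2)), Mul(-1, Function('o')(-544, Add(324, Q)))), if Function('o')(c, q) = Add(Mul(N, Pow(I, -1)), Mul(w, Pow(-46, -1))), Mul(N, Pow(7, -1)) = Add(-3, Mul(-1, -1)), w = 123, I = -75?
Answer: Add(Rational(8581, 3450), Mul(2, Pow(27645, Rational(1, 2)))) ≈ 335.02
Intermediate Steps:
Q = 16
N = -14 (N = Mul(7, Add(-3, Mul(-1, -1))) = Mul(7, Add(-3, 1)) = Mul(7, -2) = -14)
Function('o')(c, q) = Rational(-8581, 3450) (Function('o')(c, q) = Add(Mul(-14, Pow(-75, -1)), Mul(123, Pow(-46, -1))) = Add(Mul(-14, Rational(-1, 75)), Mul(123, Rational(-1, 46))) = Add(Rational(14, 75), Rational(-123, 46)) = Rational(-8581, 3450))
Add(Pow(Add(-38234, 148814), Rational(1, 2)), Mul(-1, Function('o')(-544, Add(324, Q)))) = Add(Pow(Add(-38234, 148814), Rational(1, 2)), Mul(-1, Rational(-8581, 3450))) = Add(Pow(110580, Rational(1, 2)), Rational(8581, 3450)) = Add(Mul(2, Pow(27645, Rational(1, 2))), Rational(8581, 3450)) = Add(Rational(8581, 3450), Mul(2, Pow(27645, Rational(1, 2))))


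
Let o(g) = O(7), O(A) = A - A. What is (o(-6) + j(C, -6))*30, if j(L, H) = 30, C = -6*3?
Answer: 900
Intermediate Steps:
C = -18
O(A) = 0
o(g) = 0
(o(-6) + j(C, -6))*30 = (0 + 30)*30 = 30*30 = 900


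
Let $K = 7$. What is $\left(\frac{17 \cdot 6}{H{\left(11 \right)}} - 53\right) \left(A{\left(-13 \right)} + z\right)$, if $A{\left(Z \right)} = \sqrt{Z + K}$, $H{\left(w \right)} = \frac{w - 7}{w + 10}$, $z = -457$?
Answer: $- \frac{441005}{2} + \frac{965 i \sqrt{6}}{2} \approx -2.205 \cdot 10^{5} + 1181.9 i$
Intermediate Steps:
$H{\left(w \right)} = \frac{-7 + w}{10 + w}$
$A{\left(Z \right)} = \sqrt{7 + Z}$ ($A{\left(Z \right)} = \sqrt{Z + 7} = \sqrt{7 + Z}$)
$\left(\frac{17 \cdot 6}{H{\left(11 \right)}} - 53\right) \left(A{\left(-13 \right)} + z\right) = \left(\frac{17 \cdot 6}{\frac{1}{10 + 11} \left(-7 + 11\right)} - 53\right) \left(\sqrt{7 - 13} - 457\right) = \left(\frac{102}{\frac{1}{21} \cdot 4} - 53\right) \left(\sqrt{-6} - 457\right) = \left(\frac{102}{\frac{1}{21} \cdot 4} - 53\right) \left(i \sqrt{6} - 457\right) = \left(\frac{102}{\frac{4}{21}} - 53\right) \left(-457 + i \sqrt{6}\right) = \left(102 \cdot \frac{21}{4} - 53\right) \left(-457 + i \sqrt{6}\right) = \left(\frac{1071}{2} - 53\right) \left(-457 + i \sqrt{6}\right) = \frac{965 \left(-457 + i \sqrt{6}\right)}{2} = - \frac{441005}{2} + \frac{965 i \sqrt{6}}{2}$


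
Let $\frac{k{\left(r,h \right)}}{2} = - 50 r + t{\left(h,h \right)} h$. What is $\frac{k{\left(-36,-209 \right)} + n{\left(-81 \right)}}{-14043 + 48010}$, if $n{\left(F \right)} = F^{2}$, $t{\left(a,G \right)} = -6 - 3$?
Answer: $\frac{13923}{33967} \approx 0.4099$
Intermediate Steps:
$t{\left(a,G \right)} = -9$ ($t{\left(a,G \right)} = -6 - 3 = -9$)
$k{\left(r,h \right)} = - 100 r - 18 h$ ($k{\left(r,h \right)} = 2 \left(- 50 r - 9 h\right) = - 100 r - 18 h$)
$\frac{k{\left(-36,-209 \right)} + n{\left(-81 \right)}}{-14043 + 48010} = \frac{\left(\left(-100\right) \left(-36\right) - -3762\right) + \left(-81\right)^{2}}{-14043 + 48010} = \frac{\left(3600 + 3762\right) + 6561}{33967} = \left(7362 + 6561\right) \frac{1}{33967} = 13923 \cdot \frac{1}{33967} = \frac{13923}{33967}$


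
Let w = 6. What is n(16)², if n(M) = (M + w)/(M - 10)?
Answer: 121/9 ≈ 13.444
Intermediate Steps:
n(M) = (6 + M)/(-10 + M) (n(M) = (M + 6)/(M - 10) = (6 + M)/(-10 + M))
n(16)² = ((6 + 16)/(-10 + 16))² = (22/6)² = ((⅙)*22)² = (11/3)² = 121/9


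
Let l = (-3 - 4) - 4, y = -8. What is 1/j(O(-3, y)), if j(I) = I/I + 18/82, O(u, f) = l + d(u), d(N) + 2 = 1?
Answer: 41/50 ≈ 0.82000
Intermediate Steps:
d(N) = -1 (d(N) = -2 + 1 = -1)
l = -11 (l = -7 - 4 = -11)
O(u, f) = -12 (O(u, f) = -11 - 1 = -12)
j(I) = 50/41 (j(I) = 1 + 18*(1/82) = 1 + 9/41 = 50/41)
1/j(O(-3, y)) = 1/(50/41) = 41/50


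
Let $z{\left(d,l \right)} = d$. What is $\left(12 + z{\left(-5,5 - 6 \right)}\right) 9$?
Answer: $63$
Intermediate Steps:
$\left(12 + z{\left(-5,5 - 6 \right)}\right) 9 = \left(12 - 5\right) 9 = 7 \cdot 9 = 63$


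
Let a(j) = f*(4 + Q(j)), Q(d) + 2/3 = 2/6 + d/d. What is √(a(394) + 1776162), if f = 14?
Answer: √15986046/3 ≈ 1332.8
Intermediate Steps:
Q(d) = ⅔ (Q(d) = -⅔ + (2/6 + d/d) = -⅔ + (2*(⅙) + 1) = -⅔ + (⅓ + 1) = -⅔ + 4/3 = ⅔)
a(j) = 196/3 (a(j) = 14*(4 + ⅔) = 14*(14/3) = 196/3)
√(a(394) + 1776162) = √(196/3 + 1776162) = √(5328682/3) = √15986046/3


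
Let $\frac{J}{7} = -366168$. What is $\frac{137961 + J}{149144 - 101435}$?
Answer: $- \frac{808405}{15903} \approx -50.833$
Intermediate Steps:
$J = -2563176$ ($J = 7 \left(-366168\right) = -2563176$)
$\frac{137961 + J}{149144 - 101435} = \frac{137961 - 2563176}{149144 - 101435} = - \frac{2425215}{47709} = \left(-2425215\right) \frac{1}{47709} = - \frac{808405}{15903}$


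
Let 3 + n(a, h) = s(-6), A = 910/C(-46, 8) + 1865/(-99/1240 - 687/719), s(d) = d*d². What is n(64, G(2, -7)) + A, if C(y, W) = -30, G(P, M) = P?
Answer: -1892909276/923061 ≈ -2050.7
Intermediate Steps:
s(d) = d³
A = -1690758917/923061 (A = 910/(-30) + 1865/(-99/1240 - 687/719) = 910*(-1/30) + 1865/(-99*1/1240 - 687*1/719) = -91/3 + 1865/(-99/1240 - 687/719) = -91/3 + 1865/(-923061/891560) = -91/3 + 1865*(-891560/923061) = -91/3 - 1662759400/923061 = -1690758917/923061 ≈ -1831.7)
n(a, h) = -219 (n(a, h) = -3 + (-6)³ = -3 - 216 = -219)
n(64, G(2, -7)) + A = -219 - 1690758917/923061 = -1892909276/923061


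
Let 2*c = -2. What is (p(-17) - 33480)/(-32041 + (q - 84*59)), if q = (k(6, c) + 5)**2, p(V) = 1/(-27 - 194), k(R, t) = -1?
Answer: 7399081/8172801 ≈ 0.90533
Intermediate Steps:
c = -1 (c = (1/2)*(-2) = -1)
p(V) = -1/221 (p(V) = 1/(-221) = -1/221)
q = 16 (q = (-1 + 5)**2 = 4**2 = 16)
(p(-17) - 33480)/(-32041 + (q - 84*59)) = (-1/221 - 33480)/(-32041 + (16 - 84*59)) = -7399081/(221*(-32041 + (16 - 4956))) = -7399081/(221*(-32041 - 4940)) = -7399081/221/(-36981) = -7399081/221*(-1/36981) = 7399081/8172801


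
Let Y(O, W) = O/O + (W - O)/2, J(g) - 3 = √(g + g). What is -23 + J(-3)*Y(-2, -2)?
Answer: -20 + I*√6 ≈ -20.0 + 2.4495*I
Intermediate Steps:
J(g) = 3 + √2*√g (J(g) = 3 + √(g + g) = 3 + √(2*g) = 3 + √2*√g)
Y(O, W) = 1 + W/2 - O/2 (Y(O, W) = 1 + (W - O)*(½) = 1 + (W/2 - O/2) = 1 + W/2 - O/2)
-23 + J(-3)*Y(-2, -2) = -23 + (3 + √2*√(-3))*(1 + (½)*(-2) - ½*(-2)) = -23 + (3 + √2*(I*√3))*(1 - 1 + 1) = -23 + (3 + I*√6)*1 = -23 + (3 + I*√6) = -20 + I*√6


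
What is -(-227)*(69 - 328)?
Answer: -58793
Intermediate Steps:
-(-227)*(69 - 328) = -(-227)*(-259) = -1*58793 = -58793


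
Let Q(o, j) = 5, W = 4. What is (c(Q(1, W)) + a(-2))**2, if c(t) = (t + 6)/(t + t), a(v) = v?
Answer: 81/100 ≈ 0.81000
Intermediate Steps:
c(t) = (6 + t)/(2*t) (c(t) = (6 + t)/((2*t)) = (6 + t)*(1/(2*t)) = (6 + t)/(2*t))
(c(Q(1, W)) + a(-2))**2 = ((1/2)*(6 + 5)/5 - 2)**2 = ((1/2)*(1/5)*11 - 2)**2 = (11/10 - 2)**2 = (-9/10)**2 = 81/100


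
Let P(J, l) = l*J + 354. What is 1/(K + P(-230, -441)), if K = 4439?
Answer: 1/106223 ≈ 9.4142e-6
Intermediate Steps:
P(J, l) = 354 + J*l (P(J, l) = J*l + 354 = 354 + J*l)
1/(K + P(-230, -441)) = 1/(4439 + (354 - 230*(-441))) = 1/(4439 + (354 + 101430)) = 1/(4439 + 101784) = 1/106223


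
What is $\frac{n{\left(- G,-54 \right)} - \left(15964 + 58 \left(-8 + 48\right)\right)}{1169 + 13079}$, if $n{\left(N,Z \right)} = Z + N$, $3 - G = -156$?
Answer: $- \frac{18497}{14248} \approx -1.2982$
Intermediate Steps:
$G = 159$ ($G = 3 - -156 = 3 + 156 = 159$)
$n{\left(N,Z \right)} = N + Z$
$\frac{n{\left(- G,-54 \right)} - \left(15964 + 58 \left(-8 + 48\right)\right)}{1169 + 13079} = \frac{\left(\left(-1\right) 159 - 54\right) - \left(15964 + 58 \left(-8 + 48\right)\right)}{1169 + 13079} = \frac{\left(-159 - 54\right) - 18284}{14248} = \left(-213 - 18284\right) \frac{1}{14248} = \left(-18497\right) \frac{1}{14248} = - \frac{18497}{14248}$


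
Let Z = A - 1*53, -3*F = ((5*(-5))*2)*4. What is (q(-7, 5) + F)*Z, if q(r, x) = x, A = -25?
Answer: -5590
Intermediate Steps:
F = 200/3 (F = -(5*(-5))*2*4/3 = -(-25*2)*4/3 = -(-50)*4/3 = -⅓*(-200) = 200/3 ≈ 66.667)
Z = -78 (Z = -25 - 1*53 = -25 - 53 = -78)
(q(-7, 5) + F)*Z = (5 + 200/3)*(-78) = (215/3)*(-78) = -5590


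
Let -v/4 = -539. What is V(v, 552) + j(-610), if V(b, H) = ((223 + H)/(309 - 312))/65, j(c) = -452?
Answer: -17783/39 ≈ -455.97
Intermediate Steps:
v = 2156 (v = -4*(-539) = 2156)
V(b, H) = -223/195 - H/195 (V(b, H) = ((223 + H)/(-3))*(1/65) = ((223 + H)*(-1/3))*(1/65) = (-223/3 - H/3)*(1/65) = -223/195 - H/195)
V(v, 552) + j(-610) = (-223/195 - 1/195*552) - 452 = (-223/195 - 184/65) - 452 = -155/39 - 452 = -17783/39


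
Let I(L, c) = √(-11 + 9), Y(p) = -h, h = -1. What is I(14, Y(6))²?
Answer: -2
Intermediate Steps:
Y(p) = 1 (Y(p) = -1*(-1) = 1)
I(L, c) = I*√2 (I(L, c) = √(-2) = I*√2)
I(14, Y(6))² = (I*√2)² = -2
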